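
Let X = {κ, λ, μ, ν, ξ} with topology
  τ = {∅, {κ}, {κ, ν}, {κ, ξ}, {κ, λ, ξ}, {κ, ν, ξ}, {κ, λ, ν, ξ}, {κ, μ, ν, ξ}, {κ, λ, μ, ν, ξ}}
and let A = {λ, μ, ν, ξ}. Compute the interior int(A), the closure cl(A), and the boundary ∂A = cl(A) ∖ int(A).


int(A) = ∅, cl(A) = {λ, μ, ν, ξ}, ∂A = {λ, μ, ν, ξ}.

Closed sets in (X, τ) are complements of opens:
  closed(X, τ) = {∅, {λ}, {μ}, {λ, μ}, {μ, ν}, {λ, μ, ν}, {λ, μ, ξ}, {λ, μ, ν, ξ}, {κ, λ, μ, ν, ξ}}.
int(A) = ⋃ {U ∈ τ : U ⊆ A}. Opens contained in A: ∅.
Taking the union of these: int(A) = ∅.
cl(A) = ⋂ {C closed : A ⊆ C}. Closed sets containing A: {λ, μ, ν, ξ}, {κ, λ, μ, ν, ξ}.
Intersecting these: cl(A) = {λ, μ, ν, ξ}.
∂A = cl(A) ∖ int(A) = {λ, μ, ν, ξ} ∖ ∅ = {λ, μ, ν, ξ}.


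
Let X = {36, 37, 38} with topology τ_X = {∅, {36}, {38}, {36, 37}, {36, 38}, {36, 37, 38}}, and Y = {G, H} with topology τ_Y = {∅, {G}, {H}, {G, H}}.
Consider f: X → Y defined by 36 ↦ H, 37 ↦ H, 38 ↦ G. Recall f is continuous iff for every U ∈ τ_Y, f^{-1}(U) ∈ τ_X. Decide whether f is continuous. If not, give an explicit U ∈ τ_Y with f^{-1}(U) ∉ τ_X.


f IS continuous.

Compute f^{-1}(U) for each U ∈ τ_Y:
  U = ∅: f^{-1}(U) = ∅ ∈ τ_X ✓.
  U = {G}: f^{-1}(U) = {38} ∈ τ_X ✓.
  U = {H}: f^{-1}(U) = {36, 37} ∈ τ_X ✓.
  U = {G, H}: f^{-1}(U) = {36, 37, 38} ∈ τ_X ✓.
Every preimage lies in τ_X, so f IS continuous.


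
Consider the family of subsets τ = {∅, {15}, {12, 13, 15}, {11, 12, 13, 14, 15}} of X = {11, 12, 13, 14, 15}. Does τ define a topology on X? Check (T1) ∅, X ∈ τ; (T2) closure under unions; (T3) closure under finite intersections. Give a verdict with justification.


τ IS a topology on X.

Axiom (T1): ∅ ∈ τ? Yes; X ∈ τ? Yes.
Axiom (T2/T3): check pairwise unions and intersections of members of τ.
All pairwise intersections and unions checked — each lies in τ. Therefore τ satisfies (T1), (T2), (T3): it IS a topology on X.


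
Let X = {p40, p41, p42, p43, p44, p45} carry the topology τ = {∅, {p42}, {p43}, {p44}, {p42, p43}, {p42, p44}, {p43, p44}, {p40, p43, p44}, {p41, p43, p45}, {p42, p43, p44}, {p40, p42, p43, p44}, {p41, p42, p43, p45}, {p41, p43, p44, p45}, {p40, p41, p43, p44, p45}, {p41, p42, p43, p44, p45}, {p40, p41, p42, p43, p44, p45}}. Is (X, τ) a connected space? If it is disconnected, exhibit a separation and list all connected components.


(X, τ) is disconnected; components = [{p42}, {p40, p41, p43, p44, p45}].

Find clopen sets (U ∈ τ with X ∖ U ∈ τ):
  U = ∅, X ∖ U = {p40, p41, p42, p43, p44, p45} — both open, so U is clopen.
  U = {p42}, X ∖ U = {p40, p41, p43, p44, p45} — both open, so U is clopen.
  U = {p40, p41, p43, p44, p45}, X ∖ U = {p42} — both open, so U is clopen.
  U = {p40, p41, p42, p43, p44, p45}, X ∖ U = ∅ — both open, so U is clopen.
Nontrivial clopen(s) exist: e.g. {p42}. So (X, τ) is disconnected.
Compute connected components by grouping points that agree on all clopens:
  component: {p42}
  component: {p40, p41, p43, p44, p45}


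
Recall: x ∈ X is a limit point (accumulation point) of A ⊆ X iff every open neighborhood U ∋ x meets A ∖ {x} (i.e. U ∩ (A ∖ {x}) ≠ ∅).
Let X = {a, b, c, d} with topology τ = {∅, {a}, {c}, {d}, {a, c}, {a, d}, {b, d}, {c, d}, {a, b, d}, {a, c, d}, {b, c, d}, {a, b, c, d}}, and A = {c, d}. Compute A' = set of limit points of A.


A' = {b}

For each x ∈ X, list the open sets U ∈ τ with x ∈ U, then check whether U ∩ (A ∖ {x}) ≠ ∅ for every such U.
  x = a: open {a} ∋ x has {a} ∩ (A ∖ {a}) = ∅, so x is NOT a limit point.
  x = b: opens ∋ x are {b, d}, {a, b, d}, {b, c, d}, {a, b, c, d}; each meets A ∖ {b}, so x IS a limit point.
  x = c: open {c} ∋ x has {c} ∩ (A ∖ {c}) = ∅, so x is NOT a limit point.
  x = d: open {d} ∋ x has {d} ∩ (A ∖ {d}) = ∅, so x is NOT a limit point.
Collecting: A' = {b}.


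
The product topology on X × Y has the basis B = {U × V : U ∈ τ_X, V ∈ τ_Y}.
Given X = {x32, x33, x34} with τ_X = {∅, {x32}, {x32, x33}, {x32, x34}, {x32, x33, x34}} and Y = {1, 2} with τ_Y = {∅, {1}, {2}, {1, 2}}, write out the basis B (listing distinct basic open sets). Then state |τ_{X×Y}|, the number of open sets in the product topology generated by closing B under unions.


Basis B = {∅ × ∅, {x32} × {1}, {x32} × {2}, {x32} × {1, 2}, {x32, x33} × {1}, {x32, x34} × {1}, {x32, x33} × {2}, {x32, x34} × {2}, {x32, x33, x34} × {1}, {x32, x33, x34} × {2}, {x32, x33} × {1, 2}, {x32, x34} × {1, 2}, {x32, x33, x34} × {1, 2}}; |τ_{X×Y}| = 25.

Enumerate products U × V with U ∈ τ_X, V ∈ τ_Y (deduplicated):
  ∅ × ∅ = {} (∅)
  {x32} × {1} = {(x32,1)}
  {x32} × {2} = {(x32,2)}
  {x32} × {1, 2} = {(x32,1), (x32,2)}
  {x32, x33} × {1} = {(x32,1), (x33,1)}
  {x32, x34} × {1} = {(x32,1), (x34,1)}
  {x32, x33} × {2} = {(x32,2), (x33,2)}
  {x32, x34} × {2} = {(x32,2), (x34,2)}
  {x32, x33, x34} × {1} = {(x32,1), (x33,1), (x34,1)}
  {x32, x33, x34} × {2} = {(x32,2), (x33,2), (x34,2)}
  {x32, x33} × {1, 2} = {(x32,1), (x32,2), (x33,1), (x33,2)}
  {x32, x34} × {1, 2} = {(x32,1), (x32,2), (x34,1), (x34,2)}
  {x32, x33, x34} × {1, 2} = {(x32,1), (x32,2), (x33,1), (x33,2), (x34,1), (x34,2)}
These 13 distinct sets form the basis B.
Close under arbitrary unions to get τ_{X×Y}; counting gives |τ_{X×Y}| = 25.


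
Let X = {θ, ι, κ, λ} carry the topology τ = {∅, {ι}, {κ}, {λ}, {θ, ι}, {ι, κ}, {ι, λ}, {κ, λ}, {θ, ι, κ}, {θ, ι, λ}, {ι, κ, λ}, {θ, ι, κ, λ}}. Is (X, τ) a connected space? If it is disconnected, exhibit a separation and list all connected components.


(X, τ) is disconnected; components = [{κ}, {λ}, {θ, ι}].

Find clopen sets (U ∈ τ with X ∖ U ∈ τ):
  U = ∅, X ∖ U = {θ, ι, κ, λ} — both open, so U is clopen.
  U = {κ}, X ∖ U = {θ, ι, λ} — both open, so U is clopen.
  U = {λ}, X ∖ U = {θ, ι, κ} — both open, so U is clopen.
  U = {θ, ι}, X ∖ U = {κ, λ} — both open, so U is clopen.
  U = {κ, λ}, X ∖ U = {θ, ι} — both open, so U is clopen.
  U = {θ, ι, κ}, X ∖ U = {λ} — both open, so U is clopen.
  U = {θ, ι, λ}, X ∖ U = {κ} — both open, so U is clopen.
  U = {θ, ι, κ, λ}, X ∖ U = ∅ — both open, so U is clopen.
Nontrivial clopen(s) exist: e.g. {θ, ι}. So (X, τ) is disconnected.
Compute connected components by grouping points that agree on all clopens:
  component: {κ}
  component: {λ}
  component: {θ, ι}


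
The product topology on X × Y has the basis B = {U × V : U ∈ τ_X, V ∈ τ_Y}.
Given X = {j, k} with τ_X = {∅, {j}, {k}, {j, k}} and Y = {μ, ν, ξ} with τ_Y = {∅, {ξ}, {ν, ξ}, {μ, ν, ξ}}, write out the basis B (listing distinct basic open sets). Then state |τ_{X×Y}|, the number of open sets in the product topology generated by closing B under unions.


Basis B = {∅ × ∅, {j} × {ξ}, {k} × {ξ}, {j} × {ν, ξ}, {j, k} × {ξ}, {k} × {ν, ξ}, {j} × {μ, ν, ξ}, {k} × {μ, ν, ξ}, {j, k} × {ν, ξ}, {j, k} × {μ, ν, ξ}}; |τ_{X×Y}| = 16.

Enumerate products U × V with U ∈ τ_X, V ∈ τ_Y (deduplicated):
  ∅ × ∅ = {} (∅)
  {j} × {ξ} = {(j,ξ)}
  {k} × {ξ} = {(k,ξ)}
  {j} × {ν, ξ} = {(j,ν), (j,ξ)}
  {j, k} × {ξ} = {(j,ξ), (k,ξ)}
  {k} × {ν, ξ} = {(k,ν), (k,ξ)}
  {j} × {μ, ν, ξ} = {(j,μ), (j,ν), (j,ξ)}
  {k} × {μ, ν, ξ} = {(k,μ), (k,ν), (k,ξ)}
  {j, k} × {ν, ξ} = {(j,ν), (j,ξ), (k,ν), (k,ξ)}
  {j, k} × {μ, ν, ξ} = {(j,μ), (j,ν), (j,ξ), (k,μ), (k,ν), (k,ξ)}
These 10 distinct sets form the basis B.
Close under arbitrary unions to get τ_{X×Y}; counting gives |τ_{X×Y}| = 16.


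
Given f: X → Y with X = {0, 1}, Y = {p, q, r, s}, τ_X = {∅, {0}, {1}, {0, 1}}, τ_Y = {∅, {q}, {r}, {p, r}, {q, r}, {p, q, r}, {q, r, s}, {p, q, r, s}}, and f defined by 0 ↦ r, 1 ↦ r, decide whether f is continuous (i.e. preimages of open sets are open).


f IS continuous.

Compute f^{-1}(U) for each U ∈ τ_Y:
  U = ∅: f^{-1}(U) = ∅ ∈ τ_X ✓.
  U = {q}: f^{-1}(U) = ∅ ∈ τ_X ✓.
  U = {r}: f^{-1}(U) = {0, 1} ∈ τ_X ✓.
  U = {p, r}: f^{-1}(U) = {0, 1} ∈ τ_X ✓.
  U = {q, r}: f^{-1}(U) = {0, 1} ∈ τ_X ✓.
  U = {p, q, r}: f^{-1}(U) = {0, 1} ∈ τ_X ✓.
  U = {q, r, s}: f^{-1}(U) = {0, 1} ∈ τ_X ✓.
  U = {p, q, r, s}: f^{-1}(U) = {0, 1} ∈ τ_X ✓.
Every preimage lies in τ_X, so f IS continuous.


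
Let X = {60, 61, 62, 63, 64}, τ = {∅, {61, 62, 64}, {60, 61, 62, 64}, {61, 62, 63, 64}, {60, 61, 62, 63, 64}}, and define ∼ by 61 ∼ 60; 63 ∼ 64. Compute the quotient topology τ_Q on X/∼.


X/∼ = {[60=61], [62], [63=64]}; |τ_Q| = 2.

Equivalence classes: [60=61], [62], [63=64].
Quotient map π: X → X/∼ sends 60 ↦ [60=61], 61 ↦ [60=61], 62 ↦ [62], 63 ↦ [63=64], 64 ↦ [63=64].
For each subset V ⊆ X/∼, compute π^{-1}(V) ⊆ X and check whether π^{-1}(V) ∈ τ. V is open in τ_Q iff π^{-1}(V) ∈ τ.
  V = {}: π^{-1}(V) = ∅ ∈ τ ✓.
  V = {[60=61]}: π^{-1}(V) = {60, 61} ∉ τ ✗.
  V = {[62]}: π^{-1}(V) = {62} ∉ τ ✗.
  V = {[60=61], [62]}: π^{-1}(V) = {60, 61, 62} ∉ τ ✗.
  V = {[63=64]}: π^{-1}(V) = {63, 64} ∉ τ ✗.
  V = {[60=61], [63=64]}: π^{-1}(V) = {60, 61, 63, 64} ∉ τ ✗.
  V = {[62], [63=64]}: π^{-1}(V) = {62, 63, 64} ∉ τ ✗.
  V = {[60=61], [62], [63=64]}: π^{-1}(V) = {60, 61, 62, 63, 64} ∈ τ ✓.
Open sets in the quotient: τ_Q = {{}, {[60=61], [62], [63=64]}} (2 elements).


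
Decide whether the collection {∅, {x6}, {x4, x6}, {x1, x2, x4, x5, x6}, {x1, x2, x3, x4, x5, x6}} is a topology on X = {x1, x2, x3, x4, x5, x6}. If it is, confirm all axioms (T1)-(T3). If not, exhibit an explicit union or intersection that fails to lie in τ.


τ IS a topology on X.

Axiom (T1): ∅ ∈ τ? Yes; X ∈ τ? Yes.
Axiom (T2/T3): check pairwise unions and intersections of members of τ.
All pairwise intersections and unions checked — each lies in τ. Therefore τ satisfies (T1), (T2), (T3): it IS a topology on X.


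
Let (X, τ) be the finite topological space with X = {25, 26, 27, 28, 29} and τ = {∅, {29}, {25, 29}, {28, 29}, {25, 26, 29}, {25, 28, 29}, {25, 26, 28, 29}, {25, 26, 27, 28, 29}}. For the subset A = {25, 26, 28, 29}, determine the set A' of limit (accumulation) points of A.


A' = {25, 26, 27, 28}

For each x ∈ X, list the open sets U ∈ τ with x ∈ U, then check whether U ∩ (A ∖ {x}) ≠ ∅ for every such U.
  x = 25: opens ∋ x are {25, 29}, {25, 26, 29}, {25, 28, 29}, {25, 26, 28, 29}, {25, 26, 27, 28, 29}; each meets A ∖ {25}, so x IS a limit point.
  x = 26: opens ∋ x are {25, 26, 29}, {25, 26, 28, 29}, {25, 26, 27, 28, 29}; each meets A ∖ {26}, so x IS a limit point.
  x = 27: opens ∋ x are {25, 26, 27, 28, 29}; each meets A ∖ {27}, so x IS a limit point.
  x = 28: opens ∋ x are {28, 29}, {25, 28, 29}, {25, 26, 28, 29}, {25, 26, 27, 28, 29}; each meets A ∖ {28}, so x IS a limit point.
  x = 29: open {29} ∋ x has {29} ∩ (A ∖ {29}) = ∅, so x is NOT a limit point.
Collecting: A' = {25, 26, 27, 28}.


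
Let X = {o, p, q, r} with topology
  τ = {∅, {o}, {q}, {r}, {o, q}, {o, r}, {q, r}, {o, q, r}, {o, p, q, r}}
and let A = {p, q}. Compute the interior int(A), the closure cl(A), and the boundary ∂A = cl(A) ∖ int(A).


int(A) = {q}, cl(A) = {p, q}, ∂A = {p}.

Closed sets in (X, τ) are complements of opens:
  closed(X, τ) = {∅, {p}, {o, p}, {p, q}, {p, r}, {o, p, q}, {o, p, r}, {p, q, r}, {o, p, q, r}}.
int(A) = ⋃ {U ∈ τ : U ⊆ A}. Opens contained in A: ∅, {q}.
Taking the union of these: int(A) = {q}.
cl(A) = ⋂ {C closed : A ⊆ C}. Closed sets containing A: {p, q}, {o, p, q}, {p, q, r}, {o, p, q, r}.
Intersecting these: cl(A) = {p, q}.
∂A = cl(A) ∖ int(A) = {p, q} ∖ {q} = {p}.


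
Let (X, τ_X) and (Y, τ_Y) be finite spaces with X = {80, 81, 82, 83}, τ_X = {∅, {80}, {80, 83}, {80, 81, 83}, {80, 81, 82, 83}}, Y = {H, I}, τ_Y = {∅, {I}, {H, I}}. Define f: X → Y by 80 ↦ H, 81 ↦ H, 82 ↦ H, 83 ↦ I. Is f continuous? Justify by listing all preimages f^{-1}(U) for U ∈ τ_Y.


f is NOT continuous.

Compute f^{-1}(U) for each U ∈ τ_Y:
  U = ∅: f^{-1}(U) = ∅ ∈ τ_X ✓.
  U = {I}: f^{-1}(U) = {83} ∉ τ_X ✗.
  U = {H, I}: f^{-1}(U) = {80, 81, 82, 83} ∈ τ_X ✓.
Found U = {I} with f^{-1}(U) = {83} not in τ_X. Therefore f is NOT continuous.


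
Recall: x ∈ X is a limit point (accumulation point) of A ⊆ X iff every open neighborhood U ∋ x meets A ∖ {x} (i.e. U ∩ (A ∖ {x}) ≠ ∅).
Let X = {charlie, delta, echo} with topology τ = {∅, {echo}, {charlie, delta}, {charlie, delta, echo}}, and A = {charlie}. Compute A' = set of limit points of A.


A' = {delta}

For each x ∈ X, list the open sets U ∈ τ with x ∈ U, then check whether U ∩ (A ∖ {x}) ≠ ∅ for every such U.
  x = charlie: open {charlie, delta} ∋ x has {charlie, delta} ∩ (A ∖ {charlie}) = ∅, so x is NOT a limit point.
  x = delta: opens ∋ x are {charlie, delta}, {charlie, delta, echo}; each meets A ∖ {delta}, so x IS a limit point.
  x = echo: open {echo} ∋ x has {echo} ∩ (A ∖ {echo}) = ∅, so x is NOT a limit point.
Collecting: A' = {delta}.


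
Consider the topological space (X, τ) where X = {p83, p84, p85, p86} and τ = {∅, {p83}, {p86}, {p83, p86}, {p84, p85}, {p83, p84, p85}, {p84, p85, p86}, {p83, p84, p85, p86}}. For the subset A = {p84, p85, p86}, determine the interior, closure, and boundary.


int(A) = {p84, p85, p86}, cl(A) = {p84, p85, p86}, ∂A = ∅.

Closed sets in (X, τ) are complements of opens:
  closed(X, τ) = {∅, {p83}, {p86}, {p83, p86}, {p84, p85}, {p83, p84, p85}, {p84, p85, p86}, {p83, p84, p85, p86}}.
int(A) = ⋃ {U ∈ τ : U ⊆ A}. Opens contained in A: ∅, {p86}, {p84, p85}, {p84, p85, p86}.
Taking the union of these: int(A) = {p84, p85, p86}.
cl(A) = ⋂ {C closed : A ⊆ C}. Closed sets containing A: {p84, p85, p86}, {p83, p84, p85, p86}.
Intersecting these: cl(A) = {p84, p85, p86}.
∂A = cl(A) ∖ int(A) = {p84, p85, p86} ∖ {p84, p85, p86} = ∅.


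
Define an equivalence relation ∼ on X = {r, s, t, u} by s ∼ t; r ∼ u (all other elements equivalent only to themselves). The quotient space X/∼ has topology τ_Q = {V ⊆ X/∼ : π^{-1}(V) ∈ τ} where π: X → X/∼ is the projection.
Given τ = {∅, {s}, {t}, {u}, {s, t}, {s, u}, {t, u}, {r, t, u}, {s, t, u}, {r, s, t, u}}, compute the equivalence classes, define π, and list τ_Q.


X/∼ = {[r=u], [s=t]}; |τ_Q| = 3.

Equivalence classes: [r=u], [s=t].
Quotient map π: X → X/∼ sends r ↦ [r=u], s ↦ [s=t], t ↦ [s=t], u ↦ [r=u].
For each subset V ⊆ X/∼, compute π^{-1}(V) ⊆ X and check whether π^{-1}(V) ∈ τ. V is open in τ_Q iff π^{-1}(V) ∈ τ.
  V = {}: π^{-1}(V) = ∅ ∈ τ ✓.
  V = {[r=u]}: π^{-1}(V) = {r, u} ∉ τ ✗.
  V = {[s=t]}: π^{-1}(V) = {s, t} ∈ τ ✓.
  V = {[r=u], [s=t]}: π^{-1}(V) = {r, s, t, u} ∈ τ ✓.
Open sets in the quotient: τ_Q = {{}, {[s=t]}, {[r=u], [s=t]}} (3 elements).


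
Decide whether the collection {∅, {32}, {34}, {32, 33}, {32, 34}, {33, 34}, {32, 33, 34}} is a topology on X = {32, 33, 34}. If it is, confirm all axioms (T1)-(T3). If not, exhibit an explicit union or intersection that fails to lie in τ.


τ is NOT a topology on X.

Axiom (T1): ∅ ∈ τ? Yes; X ∈ τ? Yes.
Axiom (T2/T3): check pairwise unions and intersections of members of τ.
Counterexample for (T3): {32, 33} ∩ {33, 34} = {33} ∉ τ. Therefore τ is NOT a topology.


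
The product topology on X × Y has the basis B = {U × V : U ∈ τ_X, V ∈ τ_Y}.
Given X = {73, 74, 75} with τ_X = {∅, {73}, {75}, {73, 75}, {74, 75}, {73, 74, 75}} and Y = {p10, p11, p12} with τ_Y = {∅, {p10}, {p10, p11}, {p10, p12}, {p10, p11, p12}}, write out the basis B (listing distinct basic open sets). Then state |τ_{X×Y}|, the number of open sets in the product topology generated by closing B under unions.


Basis B = {∅ × ∅, {73} × {p10}, {75} × {p10}, {73} × {p10, p11}, {73} × {p10, p12}, {73, 75} × {p10}, {74, 75} × {p10}, {75} × {p10, p11}, {75} × {p10, p12}, {73} × {p10, p11, p12}, {73, 74, 75} × {p10}, {75} × {p10, p11, p12}, {73, 75} × {p10, p11}, {73, 75} × {p10, p12}, {74, 75} × {p10, p11}, {74, 75} × {p10, p12}, {73, 75} × {p10, p11, p12}, {73, 74, 75} × {p10, p11}, {73, 74, 75} × {p10, p12}, {74, 75} × {p10, p11, p12}, {73, 74, 75} × {p10, p11, p12}}; |τ_{X×Y}| = 70.

Enumerate products U × V with U ∈ τ_X, V ∈ τ_Y (deduplicated):
  ∅ × ∅ = {} (∅)
  {73} × {p10} = {(73,p10)}
  {75} × {p10} = {(75,p10)}
  {73} × {p10, p11} = {(73,p10), (73,p11)}
  {73} × {p10, p12} = {(73,p10), (73,p12)}
  {73, 75} × {p10} = {(73,p10), (75,p10)}
  {74, 75} × {p10} = {(74,p10), (75,p10)}
  {75} × {p10, p11} = {(75,p10), (75,p11)}
  {75} × {p10, p12} = {(75,p10), (75,p12)}
  {73} × {p10, p11, p12} = {(73,p10), (73,p11), (73,p12)}
  {73, 74, 75} × {p10} = {(73,p10), (74,p10), (75,p10)}
  {75} × {p10, p11, p12} = {(75,p10), (75,p11), (75,p12)}
  {73, 75} × {p10, p11} = {(73,p10), (73,p11), (75,p10), (75,p11)}
  {73, 75} × {p10, p12} = {(73,p10), (73,p12), (75,p10), (75,p12)}
  {74, 75} × {p10, p11} = {(74,p10), (74,p11), (75,p10), (75,p11)}
  {74, 75} × {p10, p12} = {(74,p10), (74,p12), (75,p10), (75,p12)}
  {73, 75} × {p10, p11, p12} = {(73,p10), (73,p11), (73,p12), (75,p10), (75,p11), (75,p12)}
  {73, 74, 75} × {p10, p11} = {(73,p10), (73,p11), (74,p10), (74,p11), (75,p10), (75,p11)}
  {73, 74, 75} × {p10, p12} = {(73,p10), (73,p12), (74,p10), (74,p12), (75,p10), (75,p12)}
  {74, 75} × {p10, p11, p12} = {(74,p10), (74,p11), (74,p12), (75,p10), (75,p11), (75,p12)}
  {73, 74, 75} × {p10, p11, p12} = {(73,p10), (73,p11), (73,p12), (74,p10), (74,p11), (74,p12), (75,p10), (75,p11), (75,p12)}
These 21 distinct sets form the basis B.
Close under arbitrary unions to get τ_{X×Y}; counting gives |τ_{X×Y}| = 70.


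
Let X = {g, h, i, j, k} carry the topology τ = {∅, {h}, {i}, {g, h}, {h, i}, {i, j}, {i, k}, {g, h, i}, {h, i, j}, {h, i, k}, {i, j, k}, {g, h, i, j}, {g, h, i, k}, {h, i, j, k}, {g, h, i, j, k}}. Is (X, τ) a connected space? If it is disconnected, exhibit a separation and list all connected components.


(X, τ) is disconnected; components = [{g, h}, {i, j, k}].

Find clopen sets (U ∈ τ with X ∖ U ∈ τ):
  U = ∅, X ∖ U = {g, h, i, j, k} — both open, so U is clopen.
  U = {g, h}, X ∖ U = {i, j, k} — both open, so U is clopen.
  U = {i, j, k}, X ∖ U = {g, h} — both open, so U is clopen.
  U = {g, h, i, j, k}, X ∖ U = ∅ — both open, so U is clopen.
Nontrivial clopen(s) exist: e.g. {g, h}. So (X, τ) is disconnected.
Compute connected components by grouping points that agree on all clopens:
  component: {g, h}
  component: {i, j, k}


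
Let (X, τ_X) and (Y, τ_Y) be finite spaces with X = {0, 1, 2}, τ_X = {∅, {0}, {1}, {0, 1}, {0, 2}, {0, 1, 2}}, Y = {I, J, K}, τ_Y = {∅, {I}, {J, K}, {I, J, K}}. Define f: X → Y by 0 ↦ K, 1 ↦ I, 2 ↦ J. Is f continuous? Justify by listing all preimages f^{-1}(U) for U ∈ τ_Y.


f IS continuous.

Compute f^{-1}(U) for each U ∈ τ_Y:
  U = ∅: f^{-1}(U) = ∅ ∈ τ_X ✓.
  U = {I}: f^{-1}(U) = {1} ∈ τ_X ✓.
  U = {J, K}: f^{-1}(U) = {0, 2} ∈ τ_X ✓.
  U = {I, J, K}: f^{-1}(U) = {0, 1, 2} ∈ τ_X ✓.
Every preimage lies in τ_X, so f IS continuous.


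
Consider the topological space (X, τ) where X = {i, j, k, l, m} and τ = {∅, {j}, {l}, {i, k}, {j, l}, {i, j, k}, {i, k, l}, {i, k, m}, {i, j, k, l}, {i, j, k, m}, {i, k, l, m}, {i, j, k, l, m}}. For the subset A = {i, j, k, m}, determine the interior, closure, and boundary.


int(A) = {i, j, k, m}, cl(A) = {i, j, k, m}, ∂A = ∅.

Closed sets in (X, τ) are complements of opens:
  closed(X, τ) = {∅, {j}, {l}, {m}, {j, l}, {j, m}, {l, m}, {i, k, m}, {j, l, m}, {i, j, k, m}, {i, k, l, m}, {i, j, k, l, m}}.
int(A) = ⋃ {U ∈ τ : U ⊆ A}. Opens contained in A: ∅, {j}, {i, k}, {i, j, k}, {i, k, m}, {i, j, k, m}.
Taking the union of these: int(A) = {i, j, k, m}.
cl(A) = ⋂ {C closed : A ⊆ C}. Closed sets containing A: {i, j, k, m}, {i, j, k, l, m}.
Intersecting these: cl(A) = {i, j, k, m}.
∂A = cl(A) ∖ int(A) = {i, j, k, m} ∖ {i, j, k, m} = ∅.


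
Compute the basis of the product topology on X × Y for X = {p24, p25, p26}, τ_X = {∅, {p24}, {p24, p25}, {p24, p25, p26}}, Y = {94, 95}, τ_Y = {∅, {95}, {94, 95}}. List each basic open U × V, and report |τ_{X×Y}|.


Basis B = {∅ × ∅, {p24} × {95}, {p24} × {94, 95}, {p24, p25} × {95}, {p24, p25, p26} × {95}, {p24, p25} × {94, 95}, {p24, p25, p26} × {94, 95}}; |τ_{X×Y}| = 10.

Enumerate products U × V with U ∈ τ_X, V ∈ τ_Y (deduplicated):
  ∅ × ∅ = {} (∅)
  {p24} × {95} = {(p24,95)}
  {p24} × {94, 95} = {(p24,94), (p24,95)}
  {p24, p25} × {95} = {(p24,95), (p25,95)}
  {p24, p25, p26} × {95} = {(p24,95), (p25,95), (p26,95)}
  {p24, p25} × {94, 95} = {(p24,94), (p24,95), (p25,94), (p25,95)}
  {p24, p25, p26} × {94, 95} = {(p24,94), (p24,95), (p25,94), (p25,95), (p26,94), (p26,95)}
These 7 distinct sets form the basis B.
Close under arbitrary unions to get τ_{X×Y}; counting gives |τ_{X×Y}| = 10.


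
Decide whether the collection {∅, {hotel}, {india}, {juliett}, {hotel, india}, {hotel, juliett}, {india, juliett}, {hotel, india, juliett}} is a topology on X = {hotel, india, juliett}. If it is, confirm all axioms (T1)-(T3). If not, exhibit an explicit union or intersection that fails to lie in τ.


τ IS a topology on X.

Axiom (T1): ∅ ∈ τ? Yes; X ∈ τ? Yes.
Axiom (T2/T3): check pairwise unions and intersections of members of τ.
All pairwise intersections and unions checked — each lies in τ. Therefore τ satisfies (T1), (T2), (T3): it IS a topology on X.


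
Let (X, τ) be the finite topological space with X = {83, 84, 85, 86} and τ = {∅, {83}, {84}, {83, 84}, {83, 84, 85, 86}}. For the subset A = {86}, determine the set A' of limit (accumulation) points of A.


A' = {85}

For each x ∈ X, list the open sets U ∈ τ with x ∈ U, then check whether U ∩ (A ∖ {x}) ≠ ∅ for every such U.
  x = 83: open {83} ∋ x has {83} ∩ (A ∖ {83}) = ∅, so x is NOT a limit point.
  x = 84: open {84} ∋ x has {84} ∩ (A ∖ {84}) = ∅, so x is NOT a limit point.
  x = 85: opens ∋ x are {83, 84, 85, 86}; each meets A ∖ {85}, so x IS a limit point.
  x = 86: open {83, 84, 85, 86} ∋ x has {83, 84, 85, 86} ∩ (A ∖ {86}) = ∅, so x is NOT a limit point.
Collecting: A' = {85}.


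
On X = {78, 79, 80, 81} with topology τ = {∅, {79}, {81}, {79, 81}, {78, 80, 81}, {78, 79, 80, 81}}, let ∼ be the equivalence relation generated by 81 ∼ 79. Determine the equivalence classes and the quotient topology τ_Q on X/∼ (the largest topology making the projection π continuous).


X/∼ = {[78], [79=81], [80]}; |τ_Q| = 3.

Equivalence classes: [78], [79=81], [80].
Quotient map π: X → X/∼ sends 78 ↦ [78], 79 ↦ [79=81], 80 ↦ [80], 81 ↦ [79=81].
For each subset V ⊆ X/∼, compute π^{-1}(V) ⊆ X and check whether π^{-1}(V) ∈ τ. V is open in τ_Q iff π^{-1}(V) ∈ τ.
  V = {}: π^{-1}(V) = ∅ ∈ τ ✓.
  V = {[78]}: π^{-1}(V) = {78} ∉ τ ✗.
  V = {[79=81]}: π^{-1}(V) = {79, 81} ∈ τ ✓.
  V = {[78], [79=81]}: π^{-1}(V) = {78, 79, 81} ∉ τ ✗.
  V = {[80]}: π^{-1}(V) = {80} ∉ τ ✗.
  V = {[78], [80]}: π^{-1}(V) = {78, 80} ∉ τ ✗.
  V = {[79=81], [80]}: π^{-1}(V) = {79, 80, 81} ∉ τ ✗.
  V = {[78], [79=81], [80]}: π^{-1}(V) = {78, 79, 80, 81} ∈ τ ✓.
Open sets in the quotient: τ_Q = {{}, {[79=81]}, {[78], [79=81], [80]}} (3 elements).


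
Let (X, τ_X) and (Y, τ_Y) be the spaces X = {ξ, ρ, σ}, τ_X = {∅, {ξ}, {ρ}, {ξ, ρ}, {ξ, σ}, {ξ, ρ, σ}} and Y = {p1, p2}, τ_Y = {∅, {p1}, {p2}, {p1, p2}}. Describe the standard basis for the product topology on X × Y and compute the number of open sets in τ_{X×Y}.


Basis B = {∅ × ∅, {ξ} × {p1}, {ξ} × {p2}, {ρ} × {p1}, {ρ} × {p2}, {ξ} × {p1, p2}, {ξ, ρ} × {p1}, {ξ, σ} × {p1}, {ξ, ρ} × {p2}, {ξ, σ} × {p2}, {ρ} × {p1, p2}, {ξ, ρ, σ} × {p1}, {ξ, ρ, σ} × {p2}, {ξ, ρ} × {p1, p2}, {ξ, σ} × {p1, p2}, {ξ, ρ, σ} × {p1, p2}}; |τ_{X×Y}| = 36.

Enumerate products U × V with U ∈ τ_X, V ∈ τ_Y (deduplicated):
  ∅ × ∅ = {} (∅)
  {ξ} × {p1} = {(ξ,p1)}
  {ξ} × {p2} = {(ξ,p2)}
  {ρ} × {p1} = {(ρ,p1)}
  {ρ} × {p2} = {(ρ,p2)}
  {ξ} × {p1, p2} = {(ξ,p1), (ξ,p2)}
  {ξ, ρ} × {p1} = {(ξ,p1), (ρ,p1)}
  {ξ, σ} × {p1} = {(ξ,p1), (σ,p1)}
  {ξ, ρ} × {p2} = {(ξ,p2), (ρ,p2)}
  {ξ, σ} × {p2} = {(ξ,p2), (σ,p2)}
  {ρ} × {p1, p2} = {(ρ,p1), (ρ,p2)}
  {ξ, ρ, σ} × {p1} = {(ξ,p1), (ρ,p1), (σ,p1)}
  {ξ, ρ, σ} × {p2} = {(ξ,p2), (ρ,p2), (σ,p2)}
  {ξ, ρ} × {p1, p2} = {(ξ,p1), (ξ,p2), (ρ,p1), (ρ,p2)}
  {ξ, σ} × {p1, p2} = {(ξ,p1), (ξ,p2), (σ,p1), (σ,p2)}
  {ξ, ρ, σ} × {p1, p2} = {(ξ,p1), (ξ,p2), (ρ,p1), (ρ,p2), (σ,p1), (σ,p2)}
These 16 distinct sets form the basis B.
Close under arbitrary unions to get τ_{X×Y}; counting gives |τ_{X×Y}| = 36.


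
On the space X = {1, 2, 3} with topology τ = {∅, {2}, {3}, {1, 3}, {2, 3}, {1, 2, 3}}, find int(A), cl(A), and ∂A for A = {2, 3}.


int(A) = {2, 3}, cl(A) = {1, 2, 3}, ∂A = {1}.

Closed sets in (X, τ) are complements of opens:
  closed(X, τ) = {∅, {1}, {2}, {1, 2}, {1, 3}, {1, 2, 3}}.
int(A) = ⋃ {U ∈ τ : U ⊆ A}. Opens contained in A: ∅, {2}, {3}, {2, 3}.
Taking the union of these: int(A) = {2, 3}.
cl(A) = ⋂ {C closed : A ⊆ C}. Closed sets containing A: {1, 2, 3}.
Intersecting these: cl(A) = {1, 2, 3}.
∂A = cl(A) ∖ int(A) = {1, 2, 3} ∖ {2, 3} = {1}.


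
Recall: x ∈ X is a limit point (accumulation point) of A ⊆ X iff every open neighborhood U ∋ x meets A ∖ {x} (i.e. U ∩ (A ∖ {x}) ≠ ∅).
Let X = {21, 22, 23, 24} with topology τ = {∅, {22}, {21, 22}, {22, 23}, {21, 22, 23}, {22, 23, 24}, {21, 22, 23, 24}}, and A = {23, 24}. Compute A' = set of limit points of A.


A' = {24}

For each x ∈ X, list the open sets U ∈ τ with x ∈ U, then check whether U ∩ (A ∖ {x}) ≠ ∅ for every such U.
  x = 21: open {21, 22} ∋ x has {21, 22} ∩ (A ∖ {21}) = ∅, so x is NOT a limit point.
  x = 22: open {22} ∋ x has {22} ∩ (A ∖ {22}) = ∅, so x is NOT a limit point.
  x = 23: open {22, 23} ∋ x has {22, 23} ∩ (A ∖ {23}) = ∅, so x is NOT a limit point.
  x = 24: opens ∋ x are {22, 23, 24}, {21, 22, 23, 24}; each meets A ∖ {24}, so x IS a limit point.
Collecting: A' = {24}.


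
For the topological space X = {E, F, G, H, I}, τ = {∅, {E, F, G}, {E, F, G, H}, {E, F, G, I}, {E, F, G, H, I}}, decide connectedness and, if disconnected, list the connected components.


(X, τ) is connected.

Find clopen sets (U ∈ τ with X ∖ U ∈ τ):
  U = ∅, X ∖ U = {E, F, G, H, I} — both open, so U is clopen.
  U = {E, F, G, H, I}, X ∖ U = ∅ — both open, so U is clopen.
Only trivial clopens (∅ and X) exist, so (X, τ) is connected.
Compute connected components by grouping points that agree on all clopens:
  component: {E, F, G, H, I}


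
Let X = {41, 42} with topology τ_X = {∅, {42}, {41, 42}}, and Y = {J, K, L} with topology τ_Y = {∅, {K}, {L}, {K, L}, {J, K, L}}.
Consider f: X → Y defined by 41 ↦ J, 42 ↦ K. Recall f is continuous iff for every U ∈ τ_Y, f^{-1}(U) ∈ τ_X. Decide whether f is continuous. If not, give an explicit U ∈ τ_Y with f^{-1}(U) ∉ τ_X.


f IS continuous.

Compute f^{-1}(U) for each U ∈ τ_Y:
  U = ∅: f^{-1}(U) = ∅ ∈ τ_X ✓.
  U = {K}: f^{-1}(U) = {42} ∈ τ_X ✓.
  U = {L}: f^{-1}(U) = ∅ ∈ τ_X ✓.
  U = {K, L}: f^{-1}(U) = {42} ∈ τ_X ✓.
  U = {J, K, L}: f^{-1}(U) = {41, 42} ∈ τ_X ✓.
Every preimage lies in τ_X, so f IS continuous.


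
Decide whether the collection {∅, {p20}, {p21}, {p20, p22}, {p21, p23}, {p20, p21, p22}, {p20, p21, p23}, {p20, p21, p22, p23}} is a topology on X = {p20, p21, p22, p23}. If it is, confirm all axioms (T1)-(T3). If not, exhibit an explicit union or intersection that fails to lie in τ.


τ is NOT a topology on X.

Axiom (T1): ∅ ∈ τ? Yes; X ∈ τ? Yes.
Axiom (T2/T3): check pairwise unions and intersections of members of τ.
Counterexample for (T2): {p20} ∪ {p21} = {p20, p21} ∉ τ. Therefore τ is NOT a topology.


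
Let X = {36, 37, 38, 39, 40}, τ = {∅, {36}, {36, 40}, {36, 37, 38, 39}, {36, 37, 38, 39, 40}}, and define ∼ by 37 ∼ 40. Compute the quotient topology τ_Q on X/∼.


X/∼ = {[36], [37=40], [38], [39]}; |τ_Q| = 3.

Equivalence classes: [36], [37=40], [38], [39].
Quotient map π: X → X/∼ sends 36 ↦ [36], 37 ↦ [37=40], 38 ↦ [38], 39 ↦ [39], 40 ↦ [37=40].
For each subset V ⊆ X/∼, compute π^{-1}(V) ⊆ X and check whether π^{-1}(V) ∈ τ. V is open in τ_Q iff π^{-1}(V) ∈ τ.
  V = {}: π^{-1}(V) = ∅ ∈ τ ✓.
  V = {[36]}: π^{-1}(V) = {36} ∈ τ ✓.
  V = {[37=40]}: π^{-1}(V) = {37, 40} ∉ τ ✗.
  V = {[36], [37=40]}: π^{-1}(V) = {36, 37, 40} ∉ τ ✗.
  V = {[38]}: π^{-1}(V) = {38} ∉ τ ✗.
  V = {[36], [38]}: π^{-1}(V) = {36, 38} ∉ τ ✗.
  V = {[37=40], [38]}: π^{-1}(V) = {37, 38, 40} ∉ τ ✗.
  V = {[36], [37=40], [38]}: π^{-1}(V) = {36, 37, 38, 40} ∉ τ ✗.
  V = {[39]}: π^{-1}(V) = {39} ∉ τ ✗.
  V = {[36], [39]}: π^{-1}(V) = {36, 39} ∉ τ ✗.
  V = {[37=40], [39]}: π^{-1}(V) = {37, 39, 40} ∉ τ ✗.
  V = {[36], [37=40], [39]}: π^{-1}(V) = {36, 37, 39, 40} ∉ τ ✗.
  V = {[38], [39]}: π^{-1}(V) = {38, 39} ∉ τ ✗.
  V = {[36], [38], [39]}: π^{-1}(V) = {36, 38, 39} ∉ τ ✗.
  V = {[37=40], [38], [39]}: π^{-1}(V) = {37, 38, 39, 40} ∉ τ ✗.
  V = {[36], [37=40], [38], [39]}: π^{-1}(V) = {36, 37, 38, 39, 40} ∈ τ ✓.
Open sets in the quotient: τ_Q = {{}, {[36]}, {[36], [37=40], [38], [39]}} (3 elements).


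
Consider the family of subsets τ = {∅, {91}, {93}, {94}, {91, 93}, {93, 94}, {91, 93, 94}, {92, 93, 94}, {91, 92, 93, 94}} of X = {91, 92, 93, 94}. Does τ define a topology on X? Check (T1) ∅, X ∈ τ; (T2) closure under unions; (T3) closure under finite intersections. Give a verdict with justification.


τ is NOT a topology on X.

Axiom (T1): ∅ ∈ τ? Yes; X ∈ τ? Yes.
Axiom (T2/T3): check pairwise unions and intersections of members of τ.
Counterexample for (T2): {91} ∪ {94} = {91, 94} ∉ τ. Therefore τ is NOT a topology.


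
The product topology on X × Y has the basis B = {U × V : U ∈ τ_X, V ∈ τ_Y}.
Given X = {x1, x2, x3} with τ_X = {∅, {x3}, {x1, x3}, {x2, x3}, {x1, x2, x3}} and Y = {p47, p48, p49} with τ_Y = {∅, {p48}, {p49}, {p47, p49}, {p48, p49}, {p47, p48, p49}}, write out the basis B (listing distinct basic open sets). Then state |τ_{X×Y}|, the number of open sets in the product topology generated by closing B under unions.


Basis B = {∅ × ∅, {x3} × {p48}, {x3} × {p49}, {x1, x3} × {p48}, {x1, x3} × {p49}, {x2, x3} × {p48}, {x2, x3} × {p49}, {x3} × {p47, p49}, {x3} × {p48, p49}, {x1, x2, x3} × {p48}, {x1, x2, x3} × {p49}, {x3} × {p47, p48, p49}, {x1, x3} × {p47, p49}, {x1, x3} × {p48, p49}, {x2, x3} × {p47, p49}, {x2, x3} × {p48, p49}, {x1, x3} × {p47, p48, p49}, {x1, x2, x3} × {p47, p49}, {x1, x2, x3} × {p48, p49}, {x2, x3} × {p47, p48, p49}, {x1, x2, x3} × {p47, p48, p49}}; |τ_{X×Y}| = 70.

Enumerate products U × V with U ∈ τ_X, V ∈ τ_Y (deduplicated):
  ∅ × ∅ = {} (∅)
  {x3} × {p48} = {(x3,p48)}
  {x3} × {p49} = {(x3,p49)}
  {x1, x3} × {p48} = {(x1,p48), (x3,p48)}
  {x1, x3} × {p49} = {(x1,p49), (x3,p49)}
  {x2, x3} × {p48} = {(x2,p48), (x3,p48)}
  {x2, x3} × {p49} = {(x2,p49), (x3,p49)}
  {x3} × {p47, p49} = {(x3,p47), (x3,p49)}
  {x3} × {p48, p49} = {(x3,p48), (x3,p49)}
  {x1, x2, x3} × {p48} = {(x1,p48), (x2,p48), (x3,p48)}
  {x1, x2, x3} × {p49} = {(x1,p49), (x2,p49), (x3,p49)}
  {x3} × {p47, p48, p49} = {(x3,p47), (x3,p48), (x3,p49)}
  {x1, x3} × {p47, p49} = {(x1,p47), (x1,p49), (x3,p47), (x3,p49)}
  {x1, x3} × {p48, p49} = {(x1,p48), (x1,p49), (x3,p48), (x3,p49)}
  {x2, x3} × {p47, p49} = {(x2,p47), (x2,p49), (x3,p47), (x3,p49)}
  {x2, x3} × {p48, p49} = {(x2,p48), (x2,p49), (x3,p48), (x3,p49)}
  {x1, x3} × {p47, p48, p49} = {(x1,p47), (x1,p48), (x1,p49), (x3,p47), (x3,p48), (x3,p49)}
  {x1, x2, x3} × {p47, p49} = {(x1,p47), (x1,p49), (x2,p47), (x2,p49), (x3,p47), (x3,p49)}
  {x1, x2, x3} × {p48, p49} = {(x1,p48), (x1,p49), (x2,p48), (x2,p49), (x3,p48), (x3,p49)}
  {x2, x3} × {p47, p48, p49} = {(x2,p47), (x2,p48), (x2,p49), (x3,p47), (x3,p48), (x3,p49)}
  {x1, x2, x3} × {p47, p48, p49} = {(x1,p47), (x1,p48), (x1,p49), (x2,p47), (x2,p48), (x2,p49), (x3,p47), (x3,p48), (x3,p49)}
These 21 distinct sets form the basis B.
Close under arbitrary unions to get τ_{X×Y}; counting gives |τ_{X×Y}| = 70.


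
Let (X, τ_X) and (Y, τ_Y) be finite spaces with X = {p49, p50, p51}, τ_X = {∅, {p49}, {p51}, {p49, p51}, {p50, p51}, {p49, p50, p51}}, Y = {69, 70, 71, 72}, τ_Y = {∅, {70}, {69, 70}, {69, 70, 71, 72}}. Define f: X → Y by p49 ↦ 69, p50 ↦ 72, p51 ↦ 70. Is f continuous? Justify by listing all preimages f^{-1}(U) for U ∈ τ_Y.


f IS continuous.

Compute f^{-1}(U) for each U ∈ τ_Y:
  U = ∅: f^{-1}(U) = ∅ ∈ τ_X ✓.
  U = {70}: f^{-1}(U) = {p51} ∈ τ_X ✓.
  U = {69, 70}: f^{-1}(U) = {p49, p51} ∈ τ_X ✓.
  U = {69, 70, 71, 72}: f^{-1}(U) = {p49, p50, p51} ∈ τ_X ✓.
Every preimage lies in τ_X, so f IS continuous.


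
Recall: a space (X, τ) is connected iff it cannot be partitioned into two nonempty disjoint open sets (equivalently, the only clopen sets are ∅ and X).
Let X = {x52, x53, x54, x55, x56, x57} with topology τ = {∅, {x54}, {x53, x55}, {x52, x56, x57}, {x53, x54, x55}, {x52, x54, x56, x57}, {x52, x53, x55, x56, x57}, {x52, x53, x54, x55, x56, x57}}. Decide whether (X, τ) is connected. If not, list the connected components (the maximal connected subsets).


(X, τ) is disconnected; components = [{x54}, {x53, x55}, {x52, x56, x57}].

Find clopen sets (U ∈ τ with X ∖ U ∈ τ):
  U = ∅, X ∖ U = {x52, x53, x54, x55, x56, x57} — both open, so U is clopen.
  U = {x54}, X ∖ U = {x52, x53, x55, x56, x57} — both open, so U is clopen.
  U = {x53, x55}, X ∖ U = {x52, x54, x56, x57} — both open, so U is clopen.
  U = {x52, x56, x57}, X ∖ U = {x53, x54, x55} — both open, so U is clopen.
  U = {x53, x54, x55}, X ∖ U = {x52, x56, x57} — both open, so U is clopen.
  U = {x52, x54, x56, x57}, X ∖ U = {x53, x55} — both open, so U is clopen.
  U = {x52, x53, x55, x56, x57}, X ∖ U = {x54} — both open, so U is clopen.
  U = {x52, x53, x54, x55, x56, x57}, X ∖ U = ∅ — both open, so U is clopen.
Nontrivial clopen(s) exist: e.g. {x52, x53, x55, x56, x57}. So (X, τ) is disconnected.
Compute connected components by grouping points that agree on all clopens:
  component: {x54}
  component: {x53, x55}
  component: {x52, x56, x57}


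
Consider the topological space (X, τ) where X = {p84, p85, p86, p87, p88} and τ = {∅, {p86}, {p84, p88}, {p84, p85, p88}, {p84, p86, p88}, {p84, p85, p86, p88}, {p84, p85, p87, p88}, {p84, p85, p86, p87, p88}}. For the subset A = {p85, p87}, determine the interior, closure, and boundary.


int(A) = ∅, cl(A) = {p85, p87}, ∂A = {p85, p87}.

Closed sets in (X, τ) are complements of opens:
  closed(X, τ) = {∅, {p86}, {p87}, {p85, p87}, {p86, p87}, {p85, p86, p87}, {p84, p85, p87, p88}, {p84, p85, p86, p87, p88}}.
int(A) = ⋃ {U ∈ τ : U ⊆ A}. Opens contained in A: ∅.
Taking the union of these: int(A) = ∅.
cl(A) = ⋂ {C closed : A ⊆ C}. Closed sets containing A: {p85, p87}, {p85, p86, p87}, {p84, p85, p87, p88}, {p84, p85, p86, p87, p88}.
Intersecting these: cl(A) = {p85, p87}.
∂A = cl(A) ∖ int(A) = {p85, p87} ∖ ∅ = {p85, p87}.


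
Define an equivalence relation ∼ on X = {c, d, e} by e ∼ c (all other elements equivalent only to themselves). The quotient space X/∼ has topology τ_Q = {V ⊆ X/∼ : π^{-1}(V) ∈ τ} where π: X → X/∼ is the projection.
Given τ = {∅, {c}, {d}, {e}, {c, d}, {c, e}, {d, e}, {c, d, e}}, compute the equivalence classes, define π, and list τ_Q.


X/∼ = {[c=e], [d]}; |τ_Q| = 4.

Equivalence classes: [c=e], [d].
Quotient map π: X → X/∼ sends c ↦ [c=e], d ↦ [d], e ↦ [c=e].
For each subset V ⊆ X/∼, compute π^{-1}(V) ⊆ X and check whether π^{-1}(V) ∈ τ. V is open in τ_Q iff π^{-1}(V) ∈ τ.
  V = {}: π^{-1}(V) = ∅ ∈ τ ✓.
  V = {[c=e]}: π^{-1}(V) = {c, e} ∈ τ ✓.
  V = {[d]}: π^{-1}(V) = {d} ∈ τ ✓.
  V = {[c=e], [d]}: π^{-1}(V) = {c, d, e} ∈ τ ✓.
Open sets in the quotient: τ_Q = {{}, {[c=e]}, {[d]}, {[c=e], [d]}} (4 elements).


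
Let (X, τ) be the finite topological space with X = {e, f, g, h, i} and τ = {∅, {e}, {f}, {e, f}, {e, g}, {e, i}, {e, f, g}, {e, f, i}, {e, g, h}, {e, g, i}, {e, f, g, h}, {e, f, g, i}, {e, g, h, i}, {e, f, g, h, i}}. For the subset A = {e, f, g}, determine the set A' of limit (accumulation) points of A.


A' = {g, h, i}

For each x ∈ X, list the open sets U ∈ τ with x ∈ U, then check whether U ∩ (A ∖ {x}) ≠ ∅ for every such U.
  x = e: open {e} ∋ x has {e} ∩ (A ∖ {e}) = ∅, so x is NOT a limit point.
  x = f: open {f} ∋ x has {f} ∩ (A ∖ {f}) = ∅, so x is NOT a limit point.
  x = g: opens ∋ x are {e, g}, {e, f, g}, {e, g, h}, {e, g, i}, {e, f, g, h}, {e, f, g, i}, {e, g, h, i}, {e, f, g, h, i}; each meets A ∖ {g}, so x IS a limit point.
  x = h: opens ∋ x are {e, g, h}, {e, f, g, h}, {e, g, h, i}, {e, f, g, h, i}; each meets A ∖ {h}, so x IS a limit point.
  x = i: opens ∋ x are {e, i}, {e, f, i}, {e, g, i}, {e, f, g, i}, {e, g, h, i}, {e, f, g, h, i}; each meets A ∖ {i}, so x IS a limit point.
Collecting: A' = {g, h, i}.


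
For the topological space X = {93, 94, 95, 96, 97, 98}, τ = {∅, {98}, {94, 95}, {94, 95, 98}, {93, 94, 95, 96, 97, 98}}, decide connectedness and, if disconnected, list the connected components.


(X, τ) is connected.

Find clopen sets (U ∈ τ with X ∖ U ∈ τ):
  U = ∅, X ∖ U = {93, 94, 95, 96, 97, 98} — both open, so U is clopen.
  U = {93, 94, 95, 96, 97, 98}, X ∖ U = ∅ — both open, so U is clopen.
Only trivial clopens (∅ and X) exist, so (X, τ) is connected.
Compute connected components by grouping points that agree on all clopens:
  component: {93, 94, 95, 96, 97, 98}


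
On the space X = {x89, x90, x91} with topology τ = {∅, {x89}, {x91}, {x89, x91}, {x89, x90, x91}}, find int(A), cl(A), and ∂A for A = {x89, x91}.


int(A) = {x89, x91}, cl(A) = {x89, x90, x91}, ∂A = {x90}.

Closed sets in (X, τ) are complements of opens:
  closed(X, τ) = {∅, {x90}, {x89, x90}, {x90, x91}, {x89, x90, x91}}.
int(A) = ⋃ {U ∈ τ : U ⊆ A}. Opens contained in A: ∅, {x89}, {x91}, {x89, x91}.
Taking the union of these: int(A) = {x89, x91}.
cl(A) = ⋂ {C closed : A ⊆ C}. Closed sets containing A: {x89, x90, x91}.
Intersecting these: cl(A) = {x89, x90, x91}.
∂A = cl(A) ∖ int(A) = {x89, x90, x91} ∖ {x89, x91} = {x90}.


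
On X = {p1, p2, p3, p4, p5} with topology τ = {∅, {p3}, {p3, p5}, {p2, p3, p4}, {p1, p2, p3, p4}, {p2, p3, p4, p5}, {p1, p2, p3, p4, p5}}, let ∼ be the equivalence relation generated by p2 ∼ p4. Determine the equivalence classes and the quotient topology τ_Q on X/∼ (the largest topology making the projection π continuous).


X/∼ = {[p1], [p2=p4], [p3], [p5]}; |τ_Q| = 7.

Equivalence classes: [p1], [p2=p4], [p3], [p5].
Quotient map π: X → X/∼ sends p1 ↦ [p1], p2 ↦ [p2=p4], p3 ↦ [p3], p4 ↦ [p2=p4], p5 ↦ [p5].
For each subset V ⊆ X/∼, compute π^{-1}(V) ⊆ X and check whether π^{-1}(V) ∈ τ. V is open in τ_Q iff π^{-1}(V) ∈ τ.
  V = {}: π^{-1}(V) = ∅ ∈ τ ✓.
  V = {[p1]}: π^{-1}(V) = {p1} ∉ τ ✗.
  V = {[p2=p4]}: π^{-1}(V) = {p2, p4} ∉ τ ✗.
  V = {[p1], [p2=p4]}: π^{-1}(V) = {p1, p2, p4} ∉ τ ✗.
  V = {[p3]}: π^{-1}(V) = {p3} ∈ τ ✓.
  V = {[p1], [p3]}: π^{-1}(V) = {p1, p3} ∉ τ ✗.
  V = {[p2=p4], [p3]}: π^{-1}(V) = {p2, p3, p4} ∈ τ ✓.
  V = {[p1], [p2=p4], [p3]}: π^{-1}(V) = {p1, p2, p3, p4} ∈ τ ✓.
  V = {[p5]}: π^{-1}(V) = {p5} ∉ τ ✗.
  V = {[p1], [p5]}: π^{-1}(V) = {p1, p5} ∉ τ ✗.
  V = {[p2=p4], [p5]}: π^{-1}(V) = {p2, p4, p5} ∉ τ ✗.
  V = {[p1], [p2=p4], [p5]}: π^{-1}(V) = {p1, p2, p4, p5} ∉ τ ✗.
  V = {[p3], [p5]}: π^{-1}(V) = {p3, p5} ∈ τ ✓.
  V = {[p1], [p3], [p5]}: π^{-1}(V) = {p1, p3, p5} ∉ τ ✗.
  V = {[p2=p4], [p3], [p5]}: π^{-1}(V) = {p2, p3, p4, p5} ∈ τ ✓.
  V = {[p1], [p2=p4], [p3], [p5]}: π^{-1}(V) = {p1, p2, p3, p4, p5} ∈ τ ✓.
Open sets in the quotient: τ_Q = {{}, {[p3]}, {[p2=p4], [p3]}, {[p1], [p2=p4], [p3]}, {[p3], [p5]}, {[p2=p4], [p3], [p5]}, {[p1], [p2=p4], [p3], [p5]}} (7 elements).
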